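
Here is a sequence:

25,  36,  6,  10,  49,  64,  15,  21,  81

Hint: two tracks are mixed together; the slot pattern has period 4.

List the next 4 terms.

100, 28, 36, 121

Positions follow the repeating pattern AABB; grouping by letter gives 2 tracks.
Track A: 25, 36, 49, 64, 81 (perfect squares starting at 5²).
Track B: 6, 10, 15, 21 (triangular numbers starting at T_3).
The 10th slot belongs to track A; its 6th term is 100.
Position 11 → track B, term 5 = 28.
Position 12 → track B, term 6 = 36.
Term 13 comes from track A (its 7th entry): 121.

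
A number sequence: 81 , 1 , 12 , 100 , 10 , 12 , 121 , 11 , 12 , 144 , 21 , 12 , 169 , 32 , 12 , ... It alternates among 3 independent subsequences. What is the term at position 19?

225

Read the sequence 3 terms at a time; column i is its own pattern.
Track A: 81, 100, 121, 144, 169 — perfect squares starting at 9².
Track B: 1, 10, 11, 21, 32 — each term equals the sum of the previous two.
Track C: 12, 12, 12, 12, 12 — always 12.
Position 19 falls in track A as its term 7, giving 225.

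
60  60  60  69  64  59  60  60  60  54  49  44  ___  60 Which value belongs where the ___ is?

The slot pattern repeats as AAABBB (period 6), so there are 2 interleaved tracks.
Track A is 60, 60, 60, 60, 60, 60, ?, 60, which is the constant sequence 60.
Track B is 69, 64, 59, 54, 49, 44, which is arithmetic, step −5.
So the missing entry in track A is 60.

60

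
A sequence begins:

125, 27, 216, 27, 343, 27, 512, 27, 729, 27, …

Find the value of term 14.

27

Split by position mod 2 into 2 tracks.
Stream A = 125, 216, 343, 512, 729: consecutive cubes n³ from n = 5.
Stream B = 27, 27, 27, 27, 27: constant 27.
Position 14 → stream B, term 7 = 27.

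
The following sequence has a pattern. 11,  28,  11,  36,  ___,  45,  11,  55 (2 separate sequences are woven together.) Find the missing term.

11

Taking every 2nd term gives 2 separate tracks.
Subsequence A: 11, 11, ?, 11 (the constant sequence 11).
Subsequence B: 28, 36, 45, 55 (the triangular numbers T_7, T_8, …).
The gap is subsequence A's term 3; the rule gives 11.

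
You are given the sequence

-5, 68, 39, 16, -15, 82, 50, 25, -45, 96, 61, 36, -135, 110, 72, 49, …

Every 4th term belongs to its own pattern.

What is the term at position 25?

-3645

Read the sequence 4 terms at a time; column i is its own pattern.
Track A = -5, -15, -45, -135: geometric, ×3 each step.
Track B = 68, 82, 96, 110: adding 14 each time.
Track C = 39, 50, 61, 72: arithmetic, step +11.
Track D = 16, 25, 36, 49: the squares 4², 5², 6², ….
Position 25 falls in track A as its term 7, giving -3645.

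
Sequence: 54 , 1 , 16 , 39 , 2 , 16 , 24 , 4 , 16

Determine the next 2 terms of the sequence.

Read the sequence 3 terms at a time; column i is its own pattern.
Track A is 54, 39, 24, which is arithmetic with common difference −15.
Track B is 1, 2, 4, which is geometric, ×2 each step.
Track C is 16, 16, 16, which is constant 16.
Position 10 → track A, term 4 = 9.
Position 11 → track B, term 4 = 8.

9, 8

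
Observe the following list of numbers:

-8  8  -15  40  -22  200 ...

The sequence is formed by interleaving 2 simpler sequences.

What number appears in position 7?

Odd-indexed and even-indexed terms follow separate rules.
Subsequence A: -8, -15, -22. Arithmetic, step −7.
Subsequence B: 8, 40, 200. Geometric, ×5 each step.
The 7th slot belongs to subsequence A; its 4th term is -29.

-29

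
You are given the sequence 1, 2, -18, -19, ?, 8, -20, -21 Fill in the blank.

Reading positions in blocks of 4 reveals the pattern AABB — 2 tracks woven together.
Track A: 1, 2, ?, 8. Multiplying by 2 each time.
Track B: -18, -19, -20, -21. Arithmetic with common difference −1.
Track A's pattern makes the blank 4.

4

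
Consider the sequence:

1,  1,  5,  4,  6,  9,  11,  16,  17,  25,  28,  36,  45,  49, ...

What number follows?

Split by position mod 2 into 2 tracks.
Stream A is 1, 5, 6, 11, 17, 28, 45, which is Fibonacci-style (each term is the sum of the two before it).
Stream B is 1, 4, 9, 16, 25, 36, 49, which is perfect squares starting at 1².
The 15th slot belongs to stream A; its 8th term is 73.

73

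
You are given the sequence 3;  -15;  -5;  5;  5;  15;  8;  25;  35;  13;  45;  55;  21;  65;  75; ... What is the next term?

34

Reading positions in blocks of 3 reveals the pattern ABB — 2 tracks woven together.
Subsequence A is 3, 5, 8, 13, 21, which is each term equals the sum of the previous two.
Subsequence B is -15, -5, 5, 15, 25, 35, 45, 55, 65, 75, which is linear: a_n = -25 + 10·n.
Term 16 comes from subsequence A (its 6th entry): 34.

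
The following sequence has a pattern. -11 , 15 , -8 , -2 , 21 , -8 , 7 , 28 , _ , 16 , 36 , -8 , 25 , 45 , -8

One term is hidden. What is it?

-8

Read the sequence 3 terms at a time; column i is its own pattern.
Track A: -11, -2, 7, 16, 25 — adding 9 each time.
Track B: 15, 21, 28, 36, 45 — triangular numbers n(n+1)/2 for n = 5, 6, ….
Track C: -8, -8, ?, -8, -8 — constant -8.
Track C's pattern makes the blank -8.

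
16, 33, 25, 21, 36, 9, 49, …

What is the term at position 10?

-15

Odd-indexed and even-indexed terms follow separate rules.
Subsequence A is 16, 25, 36, 49, which is consecutive squares n² from n = 4.
Subsequence B is 33, 21, 9, which is arithmetic with common difference −12.
Position 10 falls in subsequence B as its term 5, giving -15.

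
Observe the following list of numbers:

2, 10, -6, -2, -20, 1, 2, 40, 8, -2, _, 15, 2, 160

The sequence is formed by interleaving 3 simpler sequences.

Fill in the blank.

-80

Read the sequence 3 terms at a time; column i is its own pattern.
Track A = 2, -2, 2, -2, 2: oscillating between 2 and -2.
Track B = 10, -20, 40, ?, 160: geometric, ×-2 each step.
Track C = -6, 1, 8, 15: adding 7 each time.
So the missing entry in track B is -80.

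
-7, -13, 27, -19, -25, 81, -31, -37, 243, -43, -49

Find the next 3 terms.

729, -55, -61

Reading positions in blocks of 3 reveals the pattern AAB — 2 tracks woven together.
Stream A: -7, -13, -19, -25, -31, -37, -43, -49 — arithmetic, step −6.
Stream B: 27, 81, 243 — powers of 3.
Position 12 falls in stream B as its term 4, giving 729.
The 13th slot belongs to stream A; its 9th term is -55.
Position 14 → stream A, term 10 = -61.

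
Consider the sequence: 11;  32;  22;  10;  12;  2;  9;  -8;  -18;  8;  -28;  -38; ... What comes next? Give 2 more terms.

Reading positions in blocks of 3 reveals the pattern ABB — 2 tracks woven together.
Stream A is 11, 10, 9, 8, which is arithmetic, step −1.
Stream B is 32, 22, 12, 2, -8, -18, -28, -38, which is subtracting 10 each time.
The 13th slot belongs to stream A; its 5th term is 7.
Position 14 → stream B, term 9 = -48.

7, -48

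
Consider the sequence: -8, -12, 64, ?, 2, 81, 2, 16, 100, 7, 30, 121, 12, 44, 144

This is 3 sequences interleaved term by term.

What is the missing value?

Read the sequence 3 terms at a time; column i is its own pattern.
Subsequence A: -8, ?, 2, 7, 12 (arithmetic with common difference +5).
Subsequence B: -12, 2, 16, 30, 44 (adding 14 each time).
Subsequence C: 64, 81, 100, 121, 144 (consecutive squares n² from n = 8).
So the missing entry in subsequence A is -3.

-3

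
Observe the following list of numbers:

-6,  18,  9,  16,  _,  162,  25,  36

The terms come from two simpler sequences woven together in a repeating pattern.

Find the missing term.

Positions follow the repeating pattern AABB; grouping by letter gives 2 tracks.
Track A: -6, 18, ?, 162 (geometric, ×-3 each step).
Track B: 9, 16, 25, 36 (perfect squares starting at 3²).
Filling track A at index 3 by its rule yields -54.

-54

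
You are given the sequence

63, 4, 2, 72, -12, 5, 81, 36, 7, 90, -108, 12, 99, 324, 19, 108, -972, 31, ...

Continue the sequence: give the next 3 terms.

Taking every 3rd term gives 3 separate tracks.
Subsequence A: 63, 72, 81, 90, 99, 108 (arithmetic, step +9).
Subsequence B: 4, -12, 36, -108, 324, -972 (geometric with ratio -3).
Subsequence C: 2, 5, 7, 12, 19, 31 (a Fibonacci-like recurrence a_n = a_{n-1} + a_{n-2}).
Position 19 falls in subsequence A as its term 7, giving 117.
Position 20 → subsequence B, term 7 = 2916.
The 21st slot belongs to subsequence C; its 7th term is 50.

117, 2916, 50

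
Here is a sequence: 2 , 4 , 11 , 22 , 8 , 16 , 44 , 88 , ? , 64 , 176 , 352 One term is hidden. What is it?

The slot pattern repeats as AABB (period 4), so there are 2 interleaved tracks.
Track A = 2, 4, 8, 16, ?, 64: powers of 2.
Track B = 11, 22, 44, 88, 176, 352: geometric, ×2 each step.
The gap is track A's term 5; the rule gives 32.

32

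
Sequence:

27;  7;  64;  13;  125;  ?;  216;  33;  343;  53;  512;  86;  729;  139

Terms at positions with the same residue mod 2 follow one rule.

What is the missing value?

20

The terms cycle through 2 interleaved subsequences.
Track A: 27, 64, 125, 216, 343, 512, 729. The cubes 3³, 4³, 5³, ….
Track B: 7, 13, ?, 33, 53, 86, 139. Fibonacci-style (each term is the sum of the two before it).
The gap is track B's term 3; the rule gives 20.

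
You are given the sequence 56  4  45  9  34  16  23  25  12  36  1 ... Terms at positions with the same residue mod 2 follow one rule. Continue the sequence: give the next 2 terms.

49, -10

Positions 1, 3, 5, … form one subsequence and positions 2, 4, 6, … form another.
Stream A = 56, 45, 34, 23, 12, 1: subtracting 11 each time.
Stream B = 4, 9, 16, 25, 36: perfect squares starting at 2².
Position 12 falls in stream B as its term 6, giving 49.
Term 13 comes from stream A (its 7th entry): -10.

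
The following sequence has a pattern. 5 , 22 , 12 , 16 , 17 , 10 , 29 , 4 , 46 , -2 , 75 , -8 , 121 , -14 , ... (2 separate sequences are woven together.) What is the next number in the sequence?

196

Positions 1, 3, 5, … form one subsequence and positions 2, 4, 6, … form another.
Subsequence A is 5, 12, 17, 29, 46, 75, 121, which is Fibonacci-style (each term is the sum of the two before it).
Subsequence B is 22, 16, 10, 4, -2, -8, -14, which is subtracting 6 each time.
The 15th slot belongs to subsequence A; its 8th term is 196.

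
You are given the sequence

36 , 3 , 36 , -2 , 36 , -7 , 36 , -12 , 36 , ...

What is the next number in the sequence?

The terms cycle through 2 interleaved subsequences.
Track A is 36, 36, 36, 36, 36, which is the constant sequence 36.
Track B is 3, -2, -7, -12, which is arithmetic, step −5.
Position 10 → track B, term 5 = -17.

-17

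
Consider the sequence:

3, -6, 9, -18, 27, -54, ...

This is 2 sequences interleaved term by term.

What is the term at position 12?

-1458

Positions 1, 3, 5, … form one subsequence and positions 2, 4, 6, … form another.
Track A is 3, 9, 27, which is powers 3^1, 3^2, 3^3, ….
Track B is -6, -18, -54, which is geometric, ×3 each step.
Term 12 comes from track B (its 6th entry): -1458.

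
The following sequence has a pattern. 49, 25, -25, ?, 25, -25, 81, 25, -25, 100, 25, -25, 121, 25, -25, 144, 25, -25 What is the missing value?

The slot pattern repeats as ABB (period 3), so there are 2 interleaved tracks.
Track A = 49, ?, 81, 100, 121, 144: consecutive squares n² from n = 7.
Track B = 25, -25, 25, -25, 25, -25, 25, -25, 25, -25, 25, -25: the oscillation 25·(−1)^(n+1).
Filling track A at index 2 by its rule yields 64.

64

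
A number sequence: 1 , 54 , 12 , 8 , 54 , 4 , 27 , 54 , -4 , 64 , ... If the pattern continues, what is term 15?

-20

The terms cycle through 3 interleaved subsequences.
Subsequence A: 1, 8, 27, 64. Consecutive cubes n³ from n = 1.
Subsequence B: 54, 54, 54. Always 54.
Subsequence C: 12, 4, -4. Linear: a_n = 20 − 8·n.
Position 15 → subsequence C, term 5 = -20.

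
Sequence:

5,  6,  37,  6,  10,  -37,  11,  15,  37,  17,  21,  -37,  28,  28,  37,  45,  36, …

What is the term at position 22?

Split by position mod 3 into 3 tracks.
Stream A: 5, 6, 11, 17, 28, 45 — a Fibonacci-like recurrence a_n = a_{n-1} + a_{n-2}.
Stream B: 6, 10, 15, 21, 28, 36 — the triangular numbers T_3, T_4, ….
Stream C: 37, -37, 37, -37, 37 — oscillating between 37 and -37.
The 22nd slot belongs to stream A; its 8th term is 118.

118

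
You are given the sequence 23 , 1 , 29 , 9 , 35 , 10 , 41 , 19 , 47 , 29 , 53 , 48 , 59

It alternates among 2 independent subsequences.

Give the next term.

77

Split by position mod 2 into 2 tracks.
Stream A = 23, 29, 35, 41, 47, 53, 59: linear: a_n = 17 + 6·n.
Stream B = 1, 9, 10, 19, 29, 48: a Fibonacci-like recurrence a_n = a_{n-1} + a_{n-2}.
The 14th slot belongs to stream B; its 7th term is 77.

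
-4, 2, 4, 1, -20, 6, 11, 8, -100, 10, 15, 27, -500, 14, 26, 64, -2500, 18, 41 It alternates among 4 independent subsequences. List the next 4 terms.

Split by position mod 4: positions 1, 5, 9, … form one track, and each other residue class forms its own.
Stream A: -4, -20, -100, -500, -2500 — multiplying by 5 each time.
Stream B: 2, 6, 10, 14, 18 — linear: a_n = -2 + 4·n.
Stream C: 4, 11, 15, 26, 41 — a Fibonacci-like recurrence a_n = a_{n-1} + a_{n-2}.
Stream D: 1, 8, 27, 64 — perfect cubes starting at 1³.
Position 20 falls in stream D as its term 5, giving 125.
Term 21 comes from stream A (its 6th entry): -12500.
The 22nd slot belongs to stream B; its 6th term is 22.
Term 23 comes from stream C (its 6th entry): 67.

125, -12500, 22, 67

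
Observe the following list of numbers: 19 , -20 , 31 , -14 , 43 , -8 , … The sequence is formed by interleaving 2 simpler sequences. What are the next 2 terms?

55, -2

Taking every 2nd term gives 2 separate tracks.
Track A = 19, 31, 43: arithmetic, step +12.
Track B = -20, -14, -8: arithmetic, step +6.
Position 7 falls in track A as its term 4, giving 55.
The 8th slot belongs to track B; its 4th term is -2.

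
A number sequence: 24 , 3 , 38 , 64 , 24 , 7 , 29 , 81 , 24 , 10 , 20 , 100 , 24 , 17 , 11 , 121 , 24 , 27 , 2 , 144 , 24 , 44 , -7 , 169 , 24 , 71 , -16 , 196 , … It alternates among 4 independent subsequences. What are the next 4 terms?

Split by position mod 4: positions 1, 5, 9, … form one track, and each other residue class forms its own.
Track A: 24, 24, 24, 24, 24, 24, 24. Constant 24.
Track B: 3, 7, 10, 17, 27, 44, 71. Each term equals the sum of the previous two.
Track C: 38, 29, 20, 11, 2, -7, -16. Linear: a_n = 47 − 9·n.
Track D: 64, 81, 100, 121, 144, 169, 196. Perfect squares starting at 8².
Position 29 → track A, term 8 = 24.
The 30th slot belongs to track B; its 8th term is 115.
Position 31 → track C, term 8 = -25.
Term 32 comes from track D (its 8th entry): 225.

24, 115, -25, 225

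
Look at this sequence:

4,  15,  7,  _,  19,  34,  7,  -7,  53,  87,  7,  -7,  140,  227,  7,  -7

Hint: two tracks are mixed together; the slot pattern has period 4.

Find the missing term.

-7

Positions follow the repeating pattern AABB; grouping by letter gives 2 tracks.
Subsequence A: 4, 15, 19, 34, 53, 87, 140, 227 (Fibonacci-style (each term is the sum of the two before it)).
Subsequence B: 7, ?, 7, -7, 7, -7, 7, -7 (oscillating between 7 and -7).
Filling subsequence B at index 2 by its rule yields -7.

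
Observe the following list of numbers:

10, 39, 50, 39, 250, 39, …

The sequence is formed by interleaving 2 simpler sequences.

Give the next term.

1250

Positions 1, 3, 5, … form one subsequence and positions 2, 4, 6, … form another.
Track A: 10, 50, 250 — geometric with ratio 5.
Track B: 39, 39, 39 — always 39.
Position 7 → track A, term 4 = 1250.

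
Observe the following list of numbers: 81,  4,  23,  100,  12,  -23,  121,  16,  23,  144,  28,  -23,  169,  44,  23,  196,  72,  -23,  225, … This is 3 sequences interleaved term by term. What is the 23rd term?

Split by position mod 3: positions 1, 4, 7, … form one track, and each other residue class forms its own.
Subsequence A: 81, 100, 121, 144, 169, 196, 225 (consecutive squares n² from n = 9).
Subsequence B: 4, 12, 16, 28, 44, 72 (a Fibonacci-like recurrence a_n = a_{n-1} + a_{n-2}).
Subsequence C: 23, -23, 23, -23, 23, -23 (the oscillation 23·(−1)^(n+1)).
Position 23 falls in subsequence B as its term 8, giving 188.

188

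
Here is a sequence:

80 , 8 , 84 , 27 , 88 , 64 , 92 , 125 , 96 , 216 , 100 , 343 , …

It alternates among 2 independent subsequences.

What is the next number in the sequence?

104

Positions 1, 3, 5, … form one subsequence and positions 2, 4, 6, … form another.
Track A: 80, 84, 88, 92, 96, 100 (arithmetic with common difference +4).
Track B: 8, 27, 64, 125, 216, 343 (perfect cubes starting at 2³).
Position 13 falls in track A as its term 7, giving 104.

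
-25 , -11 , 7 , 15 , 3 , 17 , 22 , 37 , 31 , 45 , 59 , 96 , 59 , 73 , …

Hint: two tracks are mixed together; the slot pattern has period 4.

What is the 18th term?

Reading positions in blocks of 4 reveals the pattern AABB — 2 tracks woven together.
Stream A is -25, -11, 3, 17, 31, 45, 59, 73, which is linear: a_n = -39 + 14·n.
Stream B is 7, 15, 22, 37, 59, 96, which is each term equals the sum of the previous two.
Position 18 → stream A, term 10 = 101.

101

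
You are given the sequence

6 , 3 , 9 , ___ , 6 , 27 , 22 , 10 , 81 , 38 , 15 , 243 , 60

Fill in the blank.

Split by position mod 3: positions 1, 4, 7, … form one track, and each other residue class forms its own.
Track A: 6, ?, 22, 38, 60 (each term equals the sum of the previous two).
Track B: 3, 6, 10, 15 (triangular numbers n(n+1)/2 for n = 2, 3, …).
Track C: 9, 27, 81, 243 (successive powers of 3).
The gap is track A's term 2; the rule gives 16.

16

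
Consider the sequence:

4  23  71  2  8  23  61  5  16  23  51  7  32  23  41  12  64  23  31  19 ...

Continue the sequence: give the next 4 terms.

The terms cycle through 4 interleaved subsequences.
Subsequence A = 4, 8, 16, 32, 64: powers 2^2, 2^3, 2^4, ….
Subsequence B = 23, 23, 23, 23, 23: always 23.
Subsequence C = 71, 61, 51, 41, 31: subtracting 10 each time.
Subsequence D = 2, 5, 7, 12, 19: a Fibonacci-like recurrence a_n = a_{n-1} + a_{n-2}.
The 21st slot belongs to subsequence A; its 6th term is 128.
Term 22 comes from subsequence B (its 6th entry): 23.
Term 23 comes from subsequence C (its 6th entry): 21.
Position 24 → subsequence D, term 6 = 31.

128, 23, 21, 31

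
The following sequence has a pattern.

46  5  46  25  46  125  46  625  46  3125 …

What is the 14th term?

Odd-indexed and even-indexed terms follow separate rules.
Stream A: 46, 46, 46, 46, 46. Constant 46.
Stream B: 5, 25, 125, 625, 3125. Powers of 5.
The 14th slot belongs to stream B; its 7th term is 78125.

78125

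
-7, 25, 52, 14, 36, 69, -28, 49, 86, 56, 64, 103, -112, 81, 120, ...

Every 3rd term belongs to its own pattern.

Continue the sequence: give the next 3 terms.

224, 100, 137

Split by position mod 3: positions 1, 4, 7, … form one track, and each other residue class forms its own.
Track A is -7, 14, -28, 56, -112, which is geometric, ×-2 each step.
Track B is 25, 36, 49, 64, 81, which is the squares 5², 6², 7², ….
Track C is 52, 69, 86, 103, 120, which is linear: a_n = 35 + 17·n.
Position 16 → track A, term 6 = 224.
Position 17 → track B, term 6 = 100.
Term 18 comes from track C (its 6th entry): 137.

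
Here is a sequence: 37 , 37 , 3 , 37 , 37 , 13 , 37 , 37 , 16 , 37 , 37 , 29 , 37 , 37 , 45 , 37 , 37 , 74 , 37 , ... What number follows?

Reading positions in blocks of 3 reveals the pattern AAB — 2 tracks woven together.
Stream A: 37, 37, 37, 37, 37, 37, 37, 37, 37, 37, 37, 37, 37. Always 37.
Stream B: 3, 13, 16, 29, 45, 74. A Fibonacci-like recurrence a_n = a_{n-1} + a_{n-2}.
Position 20 → stream A, term 14 = 37.

37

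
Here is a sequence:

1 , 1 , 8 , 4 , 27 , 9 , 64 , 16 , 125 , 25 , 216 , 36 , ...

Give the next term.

Taking every 2nd term gives 2 separate tracks.
Track A = 1, 8, 27, 64, 125, 216: perfect cubes starting at 1³.
Track B = 1, 4, 9, 16, 25, 36: perfect squares starting at 1².
Term 13 comes from track A (its 7th entry): 343.

343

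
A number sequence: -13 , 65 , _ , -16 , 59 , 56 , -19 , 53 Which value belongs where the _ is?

62

Reading positions in blocks of 3 reveals the pattern ABB — 2 tracks woven together.
Track A = -13, -16, -19: arithmetic, step −3.
Track B = 65, ?, 59, 56, 53: arithmetic, step −3.
Filling track B at index 2 by its rule yields 62.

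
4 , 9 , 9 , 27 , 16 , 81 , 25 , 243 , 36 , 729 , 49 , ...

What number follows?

Odd-indexed and even-indexed terms follow separate rules.
Track A: 4, 9, 16, 25, 36, 49. The squares 2², 3², 4², ….
Track B: 9, 27, 81, 243, 729. Successive powers of 3.
Term 12 comes from track B (its 6th entry): 2187.

2187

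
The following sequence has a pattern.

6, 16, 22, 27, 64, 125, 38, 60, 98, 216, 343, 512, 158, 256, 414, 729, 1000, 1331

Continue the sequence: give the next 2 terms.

The slot pattern repeats as AAABBB (period 6), so there are 2 interleaved tracks.
Track A is 6, 16, 22, 38, 60, 98, 158, 256, 414, which is a Fibonacci-like recurrence a_n = a_{n-1} + a_{n-2}.
Track B is 27, 64, 125, 216, 343, 512, 729, 1000, 1331, which is perfect cubes starting at 3³.
Term 19 comes from track A (its 10th entry): 670.
Position 20 → track A, term 11 = 1084.

670, 1084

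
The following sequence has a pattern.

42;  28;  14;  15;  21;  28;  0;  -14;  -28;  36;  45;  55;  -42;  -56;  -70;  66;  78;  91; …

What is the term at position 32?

The slot pattern repeats as AAABBB (period 6), so there are 2 interleaved tracks.
Track A is 42, 28, 14, 0, -14, -28, -42, -56, -70, which is arithmetic with common difference −14.
Track B is 15, 21, 28, 36, 45, 55, 66, 78, 91, which is the triangular numbers T_5, T_6, ….
Position 32 falls in track A as its term 17, giving -182.

-182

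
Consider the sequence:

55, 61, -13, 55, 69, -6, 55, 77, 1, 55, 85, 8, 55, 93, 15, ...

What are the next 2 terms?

Split by position mod 3: positions 1, 4, 7, … form one track, and each other residue class forms its own.
Track A: 55, 55, 55, 55, 55. Constant 55.
Track B: 61, 69, 77, 85, 93. Adding 8 each time.
Track C: -13, -6, 1, 8, 15. Adding 7 each time.
The 16th slot belongs to track A; its 6th term is 55.
The 17th slot belongs to track B; its 6th term is 101.

55, 101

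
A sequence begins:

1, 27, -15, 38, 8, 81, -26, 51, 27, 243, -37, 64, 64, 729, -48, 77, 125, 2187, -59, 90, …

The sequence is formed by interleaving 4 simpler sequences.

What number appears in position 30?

59049

Split by position mod 4: positions 1, 5, 9, … form one track, and each other residue class forms its own.
Track A: 1, 8, 27, 64, 125 — perfect cubes starting at 1³.
Track B: 27, 81, 243, 729, 2187 — powers of 3.
Track C: -15, -26, -37, -48, -59 — linear: a_n = -4 − 11·n.
Track D: 38, 51, 64, 77, 90 — arithmetic, step +13.
Position 30 → track B, term 8 = 59049.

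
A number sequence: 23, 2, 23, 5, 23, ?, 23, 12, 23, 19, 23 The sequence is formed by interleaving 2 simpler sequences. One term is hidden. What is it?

The terms cycle through 2 interleaved subsequences.
Stream A is 23, 23, 23, 23, 23, 23, which is constant 23.
Stream B is 2, 5, ?, 12, 19, which is each term equals the sum of the previous two.
So the missing entry in stream B is 7.

7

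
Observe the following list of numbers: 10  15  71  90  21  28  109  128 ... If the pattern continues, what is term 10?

45

Positions follow the repeating pattern AABB; grouping by letter gives 2 tracks.
Stream A: 10, 15, 21, 28 — triangular numbers starting at T_4.
Stream B: 71, 90, 109, 128 — adding 19 each time.
The 10th slot belongs to stream A; its 6th term is 45.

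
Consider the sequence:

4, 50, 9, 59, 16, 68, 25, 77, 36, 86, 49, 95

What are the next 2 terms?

Split by position mod 2 into 2 tracks.
Track A: 4, 9, 16, 25, 36, 49 — perfect squares starting at 2².
Track B: 50, 59, 68, 77, 86, 95 — linear: a_n = 41 + 9·n.
Term 13 comes from track A (its 7th entry): 64.
The 14th slot belongs to track B; its 7th term is 104.

64, 104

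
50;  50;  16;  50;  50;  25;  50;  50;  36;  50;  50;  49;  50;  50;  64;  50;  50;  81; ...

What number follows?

50

Positions follow the repeating pattern AAB; grouping by letter gives 2 tracks.
Track A is 50, 50, 50, 50, 50, 50, 50, 50, 50, 50, 50, 50, which is always 50.
Track B is 16, 25, 36, 49, 64, 81, which is consecutive squares n² from n = 4.
The 19th slot belongs to track A; its 13th term is 50.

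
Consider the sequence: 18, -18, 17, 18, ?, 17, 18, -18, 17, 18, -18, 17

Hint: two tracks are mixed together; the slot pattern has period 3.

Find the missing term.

-18

The slot pattern repeats as AAB (period 3), so there are 2 interleaved tracks.
Stream A: 18, -18, 18, ?, 18, -18, 18, -18. The oscillation 18·(−1)^(n+1).
Stream B: 17, 17, 17, 17. The constant sequence 17.
So the missing entry in stream A is -18.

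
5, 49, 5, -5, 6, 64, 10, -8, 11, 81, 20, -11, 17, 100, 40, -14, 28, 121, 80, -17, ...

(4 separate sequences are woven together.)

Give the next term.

45

Taking every 4th term gives 4 separate tracks.
Stream A: 5, 6, 11, 17, 28. Each term equals the sum of the previous two.
Stream B: 49, 64, 81, 100, 121. Consecutive squares n² from n = 7.
Stream C: 5, 10, 20, 40, 80. Geometric with ratio 2.
Stream D: -5, -8, -11, -14, -17. Arithmetic with common difference −3.
Term 21 comes from stream A (its 6th entry): 45.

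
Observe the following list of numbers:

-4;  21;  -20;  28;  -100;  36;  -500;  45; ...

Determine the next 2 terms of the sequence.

Taking every 2nd term gives 2 separate tracks.
Track A: -4, -20, -100, -500 — geometric with ratio 5.
Track B: 21, 28, 36, 45 — triangular numbers n(n+1)/2 for n = 6, 7, ….
The 9th slot belongs to track A; its 5th term is -2500.
Position 10 falls in track B as its term 5, giving 55.

-2500, 55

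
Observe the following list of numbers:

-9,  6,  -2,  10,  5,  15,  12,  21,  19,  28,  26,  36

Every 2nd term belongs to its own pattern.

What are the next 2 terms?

33, 45

The terms cycle through 2 interleaved subsequences.
Stream A is -9, -2, 5, 12, 19, 26, which is adding 7 each time.
Stream B is 6, 10, 15, 21, 28, 36, which is the triangular numbers T_3, T_4, ….
Position 13 → stream A, term 7 = 33.
The 14th slot belongs to stream B; its 7th term is 45.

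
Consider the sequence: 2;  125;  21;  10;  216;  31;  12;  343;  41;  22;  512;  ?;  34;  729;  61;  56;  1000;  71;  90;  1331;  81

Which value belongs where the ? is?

Taking every 3rd term gives 3 separate tracks.
Stream A: 2, 10, 12, 22, 34, 56, 90 — a Fibonacci-like recurrence a_n = a_{n-1} + a_{n-2}.
Stream B: 125, 216, 343, 512, 729, 1000, 1331 — the cubes 5³, 6³, 7³, ….
Stream C: 21, 31, 41, ?, 61, 71, 81 — arithmetic with common difference +10.
The gap is stream C's term 4; the rule gives 51.

51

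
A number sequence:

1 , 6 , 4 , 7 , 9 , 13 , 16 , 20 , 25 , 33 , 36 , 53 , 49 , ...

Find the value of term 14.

86

Odd-indexed and even-indexed terms follow separate rules.
Track A: 1, 4, 9, 16, 25, 36, 49. The squares 1², 2², 3², ….
Track B: 6, 7, 13, 20, 33, 53. A Fibonacci-like recurrence a_n = a_{n-1} + a_{n-2}.
The 14th slot belongs to track B; its 7th term is 86.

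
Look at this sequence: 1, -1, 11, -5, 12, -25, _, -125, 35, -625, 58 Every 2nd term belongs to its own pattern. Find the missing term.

23

Taking every 2nd term gives 2 separate tracks.
Subsequence A: 1, 11, 12, ?, 35, 58 (Fibonacci-style (each term is the sum of the two before it)).
Subsequence B: -1, -5, -25, -125, -625 (multiplying by 5 each time).
The gap is subsequence A's term 4; the rule gives 23.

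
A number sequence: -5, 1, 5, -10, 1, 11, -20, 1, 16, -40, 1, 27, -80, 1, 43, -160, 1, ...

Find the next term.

Taking every 3rd term gives 3 separate tracks.
Stream A: -5, -10, -20, -40, -80, -160. Geometric, ×2 each step.
Stream B: 1, 1, 1, 1, 1, 1. Constant 1.
Stream C: 5, 11, 16, 27, 43. Each term equals the sum of the previous two.
Position 18 falls in stream C as its term 6, giving 70.

70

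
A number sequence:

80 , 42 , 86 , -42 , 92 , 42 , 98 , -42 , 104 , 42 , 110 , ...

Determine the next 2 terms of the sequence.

-42, 116

Split by position mod 2 into 2 tracks.
Stream A is 80, 86, 92, 98, 104, 110, which is adding 6 each time.
Stream B is 42, -42, 42, -42, 42, which is alternating ±42.
Term 12 comes from stream B (its 6th entry): -42.
Position 13 falls in stream A as its term 7, giving 116.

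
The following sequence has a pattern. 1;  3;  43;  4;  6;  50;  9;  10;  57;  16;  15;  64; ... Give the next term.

25

The terms cycle through 3 interleaved subsequences.
Track A = 1, 4, 9, 16: consecutive squares n² from n = 1.
Track B = 3, 6, 10, 15: triangular numbers starting at T_2.
Track C = 43, 50, 57, 64: linear: a_n = 36 + 7·n.
Position 13 → track A, term 5 = 25.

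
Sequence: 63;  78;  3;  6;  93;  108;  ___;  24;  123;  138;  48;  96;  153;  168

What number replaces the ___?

12

Reading positions in blocks of 4 reveals the pattern AABB — 2 tracks woven together.
Subsequence A: 63, 78, 93, 108, 123, 138, 153, 168 — arithmetic with common difference +15.
Subsequence B: 3, 6, ?, 24, 48, 96 — a geometric progression (common ratio 2).
So the missing entry in subsequence B is 12.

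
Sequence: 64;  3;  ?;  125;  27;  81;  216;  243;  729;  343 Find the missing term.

9

Reading positions in blocks of 3 reveals the pattern ABB — 2 tracks woven together.
Track A is 64, 125, 216, 343, which is the cubes 4³, 5³, 6³, ….
Track B is 3, ?, 27, 81, 243, 729, which is powers 3^1, 3^2, 3^3, ….
The gap is track B's term 2; the rule gives 9.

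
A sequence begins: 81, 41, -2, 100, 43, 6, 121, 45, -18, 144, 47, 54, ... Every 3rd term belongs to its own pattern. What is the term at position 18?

486

Split by position mod 3: positions 1, 4, 7, … form one track, and each other residue class forms its own.
Track A: 81, 100, 121, 144 (the squares 9², 10², 11², …).
Track B: 41, 43, 45, 47 (arithmetic, step +2).
Track C: -2, 6, -18, 54 (geometric, ×-3 each step).
Position 18 → track C, term 6 = 486.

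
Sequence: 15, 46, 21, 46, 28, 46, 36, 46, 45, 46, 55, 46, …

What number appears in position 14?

46

The terms cycle through 2 interleaved subsequences.
Track A is 15, 21, 28, 36, 45, 55, which is triangular numbers starting at T_5.
Track B is 46, 46, 46, 46, 46, 46, which is the constant sequence 46.
Position 14 → track B, term 7 = 46.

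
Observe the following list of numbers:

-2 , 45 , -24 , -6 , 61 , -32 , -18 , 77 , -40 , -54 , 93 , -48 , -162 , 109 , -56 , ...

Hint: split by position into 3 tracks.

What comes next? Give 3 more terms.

Split by position mod 3: positions 1, 4, 7, … form one track, and each other residue class forms its own.
Track A = -2, -6, -18, -54, -162: geometric with ratio 3.
Track B = 45, 61, 77, 93, 109: linear: a_n = 29 + 16·n.
Track C = -24, -32, -40, -48, -56: subtracting 8 each time.
Term 16 comes from track A (its 6th entry): -486.
Position 17 falls in track B as its term 6, giving 125.
Position 18 → track C, term 6 = -64.

-486, 125, -64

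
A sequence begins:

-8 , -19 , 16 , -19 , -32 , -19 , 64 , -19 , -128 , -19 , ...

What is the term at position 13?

-512

Positions 1, 3, 5, … form one subsequence and positions 2, 4, 6, … form another.
Track A: -8, 16, -32, 64, -128. Multiplying by -2 each time.
Track B: -19, -19, -19, -19, -19. Always -19.
The 13th slot belongs to track A; its 7th term is -512.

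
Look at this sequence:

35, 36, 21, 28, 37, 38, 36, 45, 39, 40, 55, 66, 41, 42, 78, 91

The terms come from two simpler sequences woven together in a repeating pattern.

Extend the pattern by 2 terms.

43, 44

Positions follow the repeating pattern AABB; grouping by letter gives 2 tracks.
Subsequence A: 35, 36, 37, 38, 39, 40, 41, 42 — linear: a_n = 34 + n.
Subsequence B: 21, 28, 36, 45, 55, 66, 78, 91 — triangular numbers starting at T_6.
Term 17 comes from subsequence A (its 9th entry): 43.
Position 18 → subsequence A, term 10 = 44.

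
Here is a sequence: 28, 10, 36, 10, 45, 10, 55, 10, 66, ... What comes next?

10

The terms cycle through 2 interleaved subsequences.
Stream A: 28, 36, 45, 55, 66. The triangular numbers T_7, T_8, ….
Stream B: 10, 10, 10, 10. Constant 10.
Term 10 comes from stream B (its 5th entry): 10.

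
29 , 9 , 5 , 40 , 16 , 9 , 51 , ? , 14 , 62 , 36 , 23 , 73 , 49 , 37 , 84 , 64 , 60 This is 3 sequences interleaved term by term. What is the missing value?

25

Taking every 3rd term gives 3 separate tracks.
Stream A: 29, 40, 51, 62, 73, 84 — arithmetic with common difference +11.
Stream B: 9, 16, ?, 36, 49, 64 — consecutive squares n² from n = 3.
Stream C: 5, 9, 14, 23, 37, 60 — a Fibonacci-like recurrence a_n = a_{n-1} + a_{n-2}.
Filling stream B at index 3 by its rule yields 25.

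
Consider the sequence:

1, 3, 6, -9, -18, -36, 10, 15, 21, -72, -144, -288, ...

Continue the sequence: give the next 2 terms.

The slot pattern repeats as AAABBB (period 6), so there are 2 interleaved tracks.
Subsequence A: 1, 3, 6, 10, 15, 21. The triangular numbers T_1, T_2, ….
Subsequence B: -9, -18, -36, -72, -144, -288. Multiplying by 2 each time.
Term 13 comes from subsequence A (its 7th entry): 28.
The 14th slot belongs to subsequence A; its 8th term is 36.

28, 36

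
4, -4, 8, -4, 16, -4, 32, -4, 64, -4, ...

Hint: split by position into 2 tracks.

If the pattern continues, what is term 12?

-4

The terms cycle through 2 interleaved subsequences.
Stream A: 4, 8, 16, 32, 64 (powers of 2).
Stream B: -4, -4, -4, -4, -4 (the constant sequence -4).
Position 12 falls in stream B as its term 6, giving -4.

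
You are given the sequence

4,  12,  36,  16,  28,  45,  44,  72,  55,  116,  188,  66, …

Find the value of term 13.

304

Positions follow the repeating pattern AAB; grouping by letter gives 2 tracks.
Stream A: 4, 12, 16, 28, 44, 72, 116, 188 (a Fibonacci-like recurrence a_n = a_{n-1} + a_{n-2}).
Stream B: 36, 45, 55, 66 (triangular numbers n(n+1)/2 for n = 8, 9, …).
Position 13 → stream A, term 9 = 304.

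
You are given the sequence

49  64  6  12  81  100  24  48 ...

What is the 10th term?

Positions follow the repeating pattern AABB; grouping by letter gives 2 tracks.
Track A: 49, 64, 81, 100 (consecutive squares n² from n = 7).
Track B: 6, 12, 24, 48 (a geometric progression (common ratio 2)).
Position 10 falls in track A as its term 6, giving 144.

144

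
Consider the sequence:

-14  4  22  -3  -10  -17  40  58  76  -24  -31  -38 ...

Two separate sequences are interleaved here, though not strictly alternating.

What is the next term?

94

The slot pattern repeats as AAABBB (period 6), so there are 2 interleaved tracks.
Track A is -14, 4, 22, 40, 58, 76, which is linear: a_n = -32 + 18·n.
Track B is -3, -10, -17, -24, -31, -38, which is arithmetic with common difference −7.
The 13th slot belongs to track A; its 7th term is 94.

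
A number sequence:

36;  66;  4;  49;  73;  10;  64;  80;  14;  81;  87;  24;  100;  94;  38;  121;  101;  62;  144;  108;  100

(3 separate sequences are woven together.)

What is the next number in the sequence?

169

The terms cycle through 3 interleaved subsequences.
Stream A = 36, 49, 64, 81, 100, 121, 144: perfect squares starting at 6².
Stream B = 66, 73, 80, 87, 94, 101, 108: arithmetic with common difference +7.
Stream C = 4, 10, 14, 24, 38, 62, 100: Fibonacci-style (each term is the sum of the two before it).
Position 22 → stream A, term 8 = 169.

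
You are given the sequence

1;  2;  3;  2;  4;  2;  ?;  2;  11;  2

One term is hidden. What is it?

Odd-indexed and even-indexed terms follow separate rules.
Stream A: 1, 3, 4, ?, 11 (each term equals the sum of the previous two).
Stream B: 2, 2, 2, 2, 2 (the constant sequence 2).
So the missing entry in stream A is 7.

7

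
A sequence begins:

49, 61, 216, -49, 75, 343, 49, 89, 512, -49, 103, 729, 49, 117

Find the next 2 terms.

1000, -49

Taking every 3rd term gives 3 separate tracks.
Track A = 49, -49, 49, -49, 49: oscillating between 49 and -49.
Track B = 61, 75, 89, 103, 117: adding 14 each time.
Track C = 216, 343, 512, 729: the cubes 6³, 7³, 8³, ….
The 15th slot belongs to track C; its 5th term is 1000.
Position 16 falls in track A as its term 6, giving -49.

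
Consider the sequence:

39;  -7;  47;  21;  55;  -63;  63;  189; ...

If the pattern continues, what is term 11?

79

Split by position mod 2 into 2 tracks.
Stream A: 39, 47, 55, 63 — linear: a_n = 31 + 8·n.
Stream B: -7, 21, -63, 189 — a geometric progression (common ratio -3).
Position 11 falls in stream A as its term 6, giving 79.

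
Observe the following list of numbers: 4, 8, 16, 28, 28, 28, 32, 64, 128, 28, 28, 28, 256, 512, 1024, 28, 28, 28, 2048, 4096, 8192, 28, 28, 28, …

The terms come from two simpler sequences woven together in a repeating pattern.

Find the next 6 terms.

16384, 32768, 65536, 28, 28, 28

The slot pattern repeats as AAABBB (period 6), so there are 2 interleaved tracks.
Subsequence A: 4, 8, 16, 32, 64, 128, 256, 512, 1024, 2048, 4096, 8192. Powers of 2.
Subsequence B: 28, 28, 28, 28, 28, 28, 28, 28, 28, 28, 28, 28. Always 28.
Term 25 comes from subsequence A (its 13th entry): 16384.
Term 26 comes from subsequence A (its 14th entry): 32768.
Position 27 → subsequence A, term 15 = 65536.
The 28th slot belongs to subsequence B; its 13th term is 28.
The 29th slot belongs to subsequence B; its 14th term is 28.
Position 30 → subsequence B, term 15 = 28.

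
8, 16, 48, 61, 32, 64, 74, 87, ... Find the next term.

128

The slot pattern repeats as AABB (period 4), so there are 2 interleaved tracks.
Track A = 8, 16, 32, 64: powers of 2.
Track B = 48, 61, 74, 87: arithmetic with common difference +13.
Position 9 → track A, term 5 = 128.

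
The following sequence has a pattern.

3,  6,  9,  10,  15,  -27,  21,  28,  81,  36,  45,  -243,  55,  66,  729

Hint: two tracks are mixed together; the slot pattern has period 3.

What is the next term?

78

The slot pattern repeats as AAB (period 3), so there are 2 interleaved tracks.
Stream A: 3, 6, 10, 15, 21, 28, 36, 45, 55, 66 — the triangular numbers T_2, T_3, ….
Stream B: 9, -27, 81, -243, 729 — a geometric progression (common ratio -3).
Position 16 falls in stream A as its term 11, giving 78.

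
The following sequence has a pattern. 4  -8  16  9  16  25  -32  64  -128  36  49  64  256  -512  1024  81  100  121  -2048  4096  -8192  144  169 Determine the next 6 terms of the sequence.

Reading positions in blocks of 6 reveals the pattern AAABBB — 2 tracks woven together.
Subsequence A = 4, -8, 16, -32, 64, -128, 256, -512, 1024, -2048, 4096, -8192: geometric, ×-2 each step.
Subsequence B = 9, 16, 25, 36, 49, 64, 81, 100, 121, 144, 169: the squares 3², 4², 5², ….
The 24th slot belongs to subsequence B; its 12th term is 196.
Position 25 → subsequence A, term 13 = 16384.
Position 26 falls in subsequence A as its term 14, giving -32768.
Position 27 falls in subsequence A as its term 15, giving 65536.
Term 28 comes from subsequence B (its 13th entry): 225.
Position 29 falls in subsequence B as its term 14, giving 256.

196, 16384, -32768, 65536, 225, 256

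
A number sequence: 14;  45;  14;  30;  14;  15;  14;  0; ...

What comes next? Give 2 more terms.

14, -15

The terms cycle through 2 interleaved subsequences.
Track A: 14, 14, 14, 14 — always 14.
Track B: 45, 30, 15, 0 — subtracting 15 each time.
Position 9 falls in track A as its term 5, giving 14.
Position 10 → track B, term 5 = -15.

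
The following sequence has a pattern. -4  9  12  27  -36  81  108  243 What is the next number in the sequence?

The terms cycle through 2 interleaved subsequences.
Subsequence A: -4, 12, -36, 108 — geometric, ×-3 each step.
Subsequence B: 9, 27, 81, 243 — powers 3^2, 3^3, 3^4, ….
Position 9 falls in subsequence A as its term 5, giving -324.

-324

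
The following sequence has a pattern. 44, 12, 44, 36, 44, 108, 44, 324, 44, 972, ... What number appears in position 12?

The terms cycle through 2 interleaved subsequences.
Stream A is 44, 44, 44, 44, 44, which is the constant sequence 44.
Stream B is 12, 36, 108, 324, 972, which is geometric, ×3 each step.
Position 12 falls in stream B as its term 6, giving 2916.

2916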